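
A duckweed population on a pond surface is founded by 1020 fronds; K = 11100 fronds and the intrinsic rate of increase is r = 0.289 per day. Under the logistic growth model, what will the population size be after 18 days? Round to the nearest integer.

A = (K − N₀)/N₀ = (11100 − 1020)/1020 = 9.8824.
N(t) = K/(1 + A·e^(−rt)) = 11100/(1 + 9.8824×e^(−0.289×18)).
e^(−5.202) = 0.0055055; denominator = 1 + 9.8824×0.0055055 = 1.0544.
N = 11100/1.0544 = 10527.2.

10527 fronds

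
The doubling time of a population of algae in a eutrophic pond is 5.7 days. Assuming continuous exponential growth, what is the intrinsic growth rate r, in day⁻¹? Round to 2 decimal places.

r = ln(2)/t_d = 0.6931/5.7 = 0.1216.

0.12 per day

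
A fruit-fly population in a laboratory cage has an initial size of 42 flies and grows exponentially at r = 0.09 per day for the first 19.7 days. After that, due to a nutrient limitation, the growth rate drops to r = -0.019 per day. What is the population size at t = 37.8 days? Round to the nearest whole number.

175 flies

Phase 1: N(19.7) = 42·e^(0.09×19.7) = 42·e^1.773 = 247.317.
Phase 2 runs for 37.8 − 19.7 = 18.1 days at r = -0.019.
N(37.8) = 247.317·e^(-0.019×18.1) = 247.317·e^-0.3439 = 175.347.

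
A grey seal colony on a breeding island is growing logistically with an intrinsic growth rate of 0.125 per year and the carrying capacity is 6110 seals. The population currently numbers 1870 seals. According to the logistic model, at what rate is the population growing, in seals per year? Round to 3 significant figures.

162 seals per year

dN/dt = rN(1 − N/K) = 0.125 × 1870 × (1 − 1870/6110).
1 − 1870/6110 = 0.69394; dN/dt = 0.125 × 1870 × 0.69394 = 162.21.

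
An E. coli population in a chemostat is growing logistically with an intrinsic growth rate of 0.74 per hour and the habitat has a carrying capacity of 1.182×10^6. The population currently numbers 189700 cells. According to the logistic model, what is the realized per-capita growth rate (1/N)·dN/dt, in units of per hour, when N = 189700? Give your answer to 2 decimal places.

(1/N)·dN/dt = r(1 − N/K) = 0.74 × (1 − 189700/1.182×10^6).
= 0.74 × 0.83951 = 0.62124.

0.62 per hour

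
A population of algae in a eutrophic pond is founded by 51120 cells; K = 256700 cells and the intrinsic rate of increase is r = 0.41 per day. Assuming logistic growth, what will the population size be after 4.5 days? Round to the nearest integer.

156955 cells

A = (K − N₀)/N₀ = (256700 − 51120)/51120 = 4.0215.
N(t) = K/(1 + A·e^(−rt)) = 256700/(1 + 4.0215×e^(−0.41×4.5)).
e^(−1.845) = 0.15803; denominator = 1 + 4.0215×0.15803 = 1.6355.
N = 256700/1.6355 = 156955.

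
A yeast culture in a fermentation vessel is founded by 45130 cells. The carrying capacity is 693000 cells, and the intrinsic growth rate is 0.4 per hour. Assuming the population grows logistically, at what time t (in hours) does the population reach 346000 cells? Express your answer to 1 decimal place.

6.7 hours

A = (K − N₀)/N₀ = (693000 − 45130)/45130 = 14.356.
Solve 693000/(1 + 14.356·e^(−0.4t)) = 346000: 1 + 14.356·e^(−0.4t) = 2.0029, so e^(−0.4t) = 0.0698604.
−0.4·t = ln(0.0698604) = -2.6613, so t = 2.6613/0.4 = 6.6531.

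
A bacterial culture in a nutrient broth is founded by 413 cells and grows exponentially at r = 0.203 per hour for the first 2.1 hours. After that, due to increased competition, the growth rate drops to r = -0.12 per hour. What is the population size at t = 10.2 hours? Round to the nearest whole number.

Phase 1: N(2.1) = 413·e^(0.203×2.1) = 413·e^0.4263 = 632.543.
Phase 2 runs for 10.2 − 2.1 = 8.1 hours at r = -0.12.
N(10.2) = 632.543·e^(-0.12×8.1) = 632.543·e^-0.972 = 239.307.

239 cells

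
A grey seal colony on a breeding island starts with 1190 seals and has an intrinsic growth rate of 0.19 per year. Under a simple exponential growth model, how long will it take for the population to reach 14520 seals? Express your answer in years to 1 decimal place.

Set N₀·e^(rt) = 14520: e^(0.19·t) = 14520/1190 = 12.202.
0.19·t = ln(12.202) = 2.5016, so t = 2.5016/0.19 = 13.166.

13.2 years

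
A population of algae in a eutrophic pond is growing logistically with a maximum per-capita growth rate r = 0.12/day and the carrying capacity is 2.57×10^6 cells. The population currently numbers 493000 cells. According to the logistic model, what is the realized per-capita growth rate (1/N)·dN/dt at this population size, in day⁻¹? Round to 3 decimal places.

(1/N)·dN/dt = r(1 − N/K) = 0.12 × (1 − 493000/2.57×10^6).
= 0.12 × 0.80817 = 0.096981.

0.097 per day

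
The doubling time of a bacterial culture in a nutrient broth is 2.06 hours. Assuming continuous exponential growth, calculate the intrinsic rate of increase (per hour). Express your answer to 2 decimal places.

0.34 per hour

r = ln(2)/t_d = 0.6931/2.06 = 0.33648.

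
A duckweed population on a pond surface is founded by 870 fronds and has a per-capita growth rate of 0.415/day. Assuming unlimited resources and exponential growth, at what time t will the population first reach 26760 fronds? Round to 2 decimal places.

8.26 days

Set N₀·e^(rt) = 26760: e^(0.415·t) = 26760/870 = 30.759.
0.415·t = ln(30.759) = 3.4262, so t = 3.4262/0.415 = 8.2558.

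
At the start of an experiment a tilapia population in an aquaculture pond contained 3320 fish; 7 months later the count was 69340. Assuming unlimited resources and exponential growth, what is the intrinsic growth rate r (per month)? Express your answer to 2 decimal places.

0.43 per month

From N(t) = N₀·e^(rt): e^(r·7) = 69340/3320 = 20.886.
r·7 = ln(20.886) = 3.0391, so r = 3.0391/7 = 0.43415.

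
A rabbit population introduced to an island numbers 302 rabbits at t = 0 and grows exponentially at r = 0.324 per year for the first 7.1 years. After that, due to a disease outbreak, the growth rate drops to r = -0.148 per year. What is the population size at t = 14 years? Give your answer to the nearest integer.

Phase 1: N(7.1) = 302·e^(0.324×7.1) = 302·e^2.3 = 3013.41.
Phase 2 runs for 14 − 7.1 = 6.9 years at r = -0.148.
N(14) = 3013.41·e^(-0.148×6.9) = 3013.41·e^-1.021 = 1085.32.

1085 rabbits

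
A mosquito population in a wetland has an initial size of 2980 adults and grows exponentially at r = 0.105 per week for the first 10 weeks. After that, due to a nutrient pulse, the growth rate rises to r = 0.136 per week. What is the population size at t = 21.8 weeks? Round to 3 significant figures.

Phase 1: N(10) = 2980·e^(0.105×10) = 2980·e^1.05 = 8515.8.
Phase 2 runs for 21.8 − 10 = 11.8 weeks at r = 0.136.
N(21.8) = 8515.8·e^(0.136×11.8) = 8515.8·e^1.605 = 42382.

42400 adults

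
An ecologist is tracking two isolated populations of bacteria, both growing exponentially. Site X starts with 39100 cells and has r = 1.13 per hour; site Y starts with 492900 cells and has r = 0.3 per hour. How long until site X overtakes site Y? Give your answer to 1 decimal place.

3.1 hours

Set 39100·e^(1.13t) = 492900·e^(0.3t).
e^((1.13 − 0.3)t) = 492900/39100 → e^(0.83·t) = 12.606.
0.83·t = ln(12.606) = 2.5342, so t = 2.5342/0.83 = 3.0532.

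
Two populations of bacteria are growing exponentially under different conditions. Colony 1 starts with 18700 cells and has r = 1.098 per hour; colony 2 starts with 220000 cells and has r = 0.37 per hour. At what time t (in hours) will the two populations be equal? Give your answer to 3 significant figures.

Set 18700·e^(1.098t) = 220000·e^(0.37t).
e^((1.098 − 0.37)t) = 220000/18700 → e^(0.728·t) = 11.765.
0.728·t = ln(11.765) = 2.4651, so t = 2.4651/0.728 = 3.3861.

3.39 hours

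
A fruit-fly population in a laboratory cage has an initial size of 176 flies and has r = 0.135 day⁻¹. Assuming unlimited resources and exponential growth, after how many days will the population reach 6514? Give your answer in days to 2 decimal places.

Set N₀·e^(rt) = 6514: e^(0.135·t) = 6514/176 = 37.011.
0.135·t = ln(37.011) = 3.6112, so t = 3.6112/0.135 = 26.75.

26.75 days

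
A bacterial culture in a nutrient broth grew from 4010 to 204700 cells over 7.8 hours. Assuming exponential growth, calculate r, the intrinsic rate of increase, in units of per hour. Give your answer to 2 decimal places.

0.50 per hour

From N(t) = N₀·e^(rt): e^(r·7.8) = 204700/4010 = 51.047.
r·7.8 = ln(51.047) = 3.9328, so r = 3.9328/7.8 = 0.5042.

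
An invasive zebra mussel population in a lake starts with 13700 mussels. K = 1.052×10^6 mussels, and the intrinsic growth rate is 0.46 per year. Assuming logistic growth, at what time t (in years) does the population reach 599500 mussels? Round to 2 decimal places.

A = (K − N₀)/N₀ = (1.052×10^6 − 13700)/13700 = 75.788.
Solve 1.052×10^6/(1 + 75.788·e^(−0.46t)) = 599500: 1 + 75.788·e^(−0.46t) = 1.7548, so e^(−0.46t) = 0.00995926.
−0.46·t = ln(0.00995926) = -4.6093, so t = 4.6093/0.46 = 10.02.

10.02 years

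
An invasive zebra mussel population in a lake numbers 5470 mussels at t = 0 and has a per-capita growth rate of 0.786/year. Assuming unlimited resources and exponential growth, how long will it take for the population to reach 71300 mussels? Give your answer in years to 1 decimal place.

Set N₀·e^(rt) = 71300: e^(0.786·t) = 71300/5470 = 13.035.
0.786·t = ln(13.035) = 2.5676, so t = 2.5676/0.786 = 3.2667.

3.3 years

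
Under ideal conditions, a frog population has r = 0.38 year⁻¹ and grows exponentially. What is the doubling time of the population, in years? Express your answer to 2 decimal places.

1.82 years

Doubling time t_d = ln(2)/r = 0.6931/0.38 = 1.8241.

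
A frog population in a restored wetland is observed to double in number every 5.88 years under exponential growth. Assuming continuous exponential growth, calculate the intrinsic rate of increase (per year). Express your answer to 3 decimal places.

0.118 per year

r = ln(2)/t_d = 0.6931/5.88 = 0.11788.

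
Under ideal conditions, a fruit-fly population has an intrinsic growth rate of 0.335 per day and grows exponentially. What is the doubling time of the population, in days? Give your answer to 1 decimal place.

Doubling time t_d = ln(2)/r = 0.6931/0.335 = 2.0691.

2.1 days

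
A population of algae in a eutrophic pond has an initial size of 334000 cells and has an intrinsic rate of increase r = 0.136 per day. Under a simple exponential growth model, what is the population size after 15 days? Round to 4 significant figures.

N(t) = N₀·e^(rt) = 334000 × e^(0.136×15) = 334000 × e^2.04.
e^2.04 ≈ 7.6906, so N ≈ 334000 × 7.6906 = 2.568663×10^6.

2569000 cells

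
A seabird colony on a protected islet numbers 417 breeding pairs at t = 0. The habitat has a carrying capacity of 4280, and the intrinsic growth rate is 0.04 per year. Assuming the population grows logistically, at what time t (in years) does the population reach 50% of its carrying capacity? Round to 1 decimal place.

A = (K − N₀)/N₀ = (4280 − 417)/417 = 9.2638.
Solve 4280/(1 + 9.2638·e^(−0.04t)) = 2140: 1 + 9.2638·e^(−0.04t) = 2, so e^(−0.04t) = 0.107947.
−0.04·t = ln(0.107947) = -2.2261, so t = 2.2261/0.04 = 55.653.

55.7 years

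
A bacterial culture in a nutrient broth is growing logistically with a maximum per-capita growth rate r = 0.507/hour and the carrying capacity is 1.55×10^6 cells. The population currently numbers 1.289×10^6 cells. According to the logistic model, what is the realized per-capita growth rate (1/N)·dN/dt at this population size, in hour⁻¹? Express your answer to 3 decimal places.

0.085 per hour

(1/N)·dN/dt = r(1 − N/K) = 0.507 × (1 − 1.289×10^6/1.55×10^6).
= 0.507 × 0.16839 = 0.085372.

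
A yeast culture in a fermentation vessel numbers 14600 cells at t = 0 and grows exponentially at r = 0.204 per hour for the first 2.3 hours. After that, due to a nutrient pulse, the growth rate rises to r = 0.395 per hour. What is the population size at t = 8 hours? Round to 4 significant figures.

Phase 1: N(2.3) = 14600·e^(0.204×2.3) = 14600·e^0.4692 = 23341.2.
Phase 2 runs for 8 − 2.3 = 5.7 hours at r = 0.395.
N(8) = 23341.2·e^(0.395×5.7) = 23341.2·e^2.252 = 221788.

221800 cells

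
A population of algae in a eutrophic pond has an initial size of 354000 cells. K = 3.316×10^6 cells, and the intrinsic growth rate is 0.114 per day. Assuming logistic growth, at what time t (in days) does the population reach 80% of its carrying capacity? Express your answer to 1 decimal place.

A = (K − N₀)/N₀ = (3.316×10^6 − 354000)/354000 = 8.3672.
Solve 3.316×10^6/(1 + 8.3672·e^(−0.114t)) = 2.6528×10^6: 1 + 8.3672·e^(−0.114t) = 1.25, so e^(−0.114t) = 0.0298785.
−0.114·t = ln(0.0298785) = -3.5106, so t = 3.5106/0.114 = 30.795.

30.8 days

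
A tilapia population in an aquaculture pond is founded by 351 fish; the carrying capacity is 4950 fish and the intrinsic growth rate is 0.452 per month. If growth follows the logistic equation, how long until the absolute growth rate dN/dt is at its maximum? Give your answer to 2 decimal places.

Logistic growth is fastest at N = K/2 = 2475.
A = (K − N₀)/N₀ = 13.103. Set K/(1 + A·e^(−rt)) = K/2 → A·e^(−rt) = 1.
e^(−0.452t) = 1/13.103 = 0.0763209, so t = ln(13.103)/0.452 = 2.5728/0.452 = 5.6921.

5.69 months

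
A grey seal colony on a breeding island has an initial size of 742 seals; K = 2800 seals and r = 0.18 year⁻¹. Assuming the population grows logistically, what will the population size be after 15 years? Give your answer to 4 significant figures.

A = (K − N₀)/N₀ = (2800 − 742)/742 = 2.7736.
N(t) = K/(1 + A·e^(−rt)) = 2800/(1 + 2.7736×e^(−0.18×15)).
e^(−2.7) = 0.067206; denominator = 1 + 2.7736×0.067206 = 1.1864.
N = 2800/1.1864 = 2360.08.

2360 seals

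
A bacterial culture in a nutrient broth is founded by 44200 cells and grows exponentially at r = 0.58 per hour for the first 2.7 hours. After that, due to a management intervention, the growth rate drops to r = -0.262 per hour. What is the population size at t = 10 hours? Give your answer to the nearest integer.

Phase 1: N(2.7) = 44200·e^(0.58×2.7) = 44200·e^1.566 = 211606.
Phase 2 runs for 10 − 2.7 = 7.3 hours at r = -0.262.
N(10) = 211606·e^(-0.262×7.3) = 211606·e^-1.913 = 31253.3.

31253 cells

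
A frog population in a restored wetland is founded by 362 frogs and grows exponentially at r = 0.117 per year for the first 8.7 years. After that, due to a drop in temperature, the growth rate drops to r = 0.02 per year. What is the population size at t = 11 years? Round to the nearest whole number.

1049 frogs

Phase 1: N(8.7) = 362·e^(0.117×8.7) = 362·e^1.018 = 1001.79.
Phase 2 runs for 11 − 8.7 = 2.3 years at r = 0.02.
N(11) = 1001.79·e^(0.02×2.3) = 1001.79·e^0.046 = 1048.95.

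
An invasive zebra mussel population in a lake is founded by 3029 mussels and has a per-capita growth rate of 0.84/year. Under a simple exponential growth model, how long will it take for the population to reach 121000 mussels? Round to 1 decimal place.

Set N₀·e^(rt) = 121000: e^(0.84·t) = 121000/3029 = 39.947.
0.84·t = ln(39.947) = 3.6876, so t = 3.6876/0.84 = 4.39.

4.4 years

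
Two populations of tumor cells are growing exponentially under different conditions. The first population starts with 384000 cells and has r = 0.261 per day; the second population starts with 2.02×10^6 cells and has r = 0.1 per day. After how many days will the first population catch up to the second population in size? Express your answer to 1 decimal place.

Set 384000·e^(0.261t) = 2.02×10^6·e^(0.1t).
e^((0.261 − 0.1)t) = 2.02×10^6/384000 → e^(0.161·t) = 5.2604.
0.161·t = ln(5.2604) = 1.6602, so t = 1.6602/0.161 = 10.312.

10.3 days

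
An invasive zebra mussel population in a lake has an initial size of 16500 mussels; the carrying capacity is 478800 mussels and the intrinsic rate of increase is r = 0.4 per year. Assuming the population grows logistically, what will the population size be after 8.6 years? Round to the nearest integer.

252213 mussels

A = (K − N₀)/N₀ = (478800 − 16500)/16500 = 28.018.
N(t) = K/(1 + A·e^(−rt)) = 478800/(1 + 28.018×e^(−0.4×8.6)).
e^(−3.44) = 0.032065; denominator = 1 + 28.018×0.032065 = 1.8984.
N = 478800/1.8984 = 252213.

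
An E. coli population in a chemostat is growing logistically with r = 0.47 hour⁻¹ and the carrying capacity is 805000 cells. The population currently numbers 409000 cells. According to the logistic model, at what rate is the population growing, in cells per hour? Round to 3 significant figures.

94600 cells per hour

dN/dt = rN(1 − N/K) = 0.47 × 409000 × (1 − 409000/805000).
1 − 409000/805000 = 0.49193; dN/dt = 0.47 × 409000 × 0.49193 = 94563.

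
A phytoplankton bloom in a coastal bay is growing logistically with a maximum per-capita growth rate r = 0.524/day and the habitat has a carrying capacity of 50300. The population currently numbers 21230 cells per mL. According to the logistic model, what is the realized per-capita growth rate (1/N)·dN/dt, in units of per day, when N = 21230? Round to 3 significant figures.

0.303 per day

(1/N)·dN/dt = r(1 − N/K) = 0.524 × (1 − 21230/50300).
= 0.524 × 0.57793 = 0.30284.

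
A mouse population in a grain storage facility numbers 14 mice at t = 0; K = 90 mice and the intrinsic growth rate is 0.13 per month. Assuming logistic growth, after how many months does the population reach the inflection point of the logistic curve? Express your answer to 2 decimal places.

13.01 months

Logistic growth is fastest at N = K/2 = 45.
A = (K − N₀)/N₀ = 5.4286. Set K/(1 + A·e^(−rt)) = K/2 → A·e^(−rt) = 1.
e^(−0.13t) = 1/5.4286 = 0.184211, so t = ln(5.4286)/0.13 = 1.6917/0.13 = 13.013.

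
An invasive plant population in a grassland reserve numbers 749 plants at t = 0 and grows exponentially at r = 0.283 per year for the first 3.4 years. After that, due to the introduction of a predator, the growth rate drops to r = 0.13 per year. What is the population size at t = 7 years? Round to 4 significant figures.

3130 plants

Phase 1: N(3.4) = 749·e^(0.283×3.4) = 749·e^0.9622 = 1960.47.
Phase 2 runs for 7 − 3.4 = 3.6 years at r = 0.13.
N(7) = 1960.47·e^(0.13×3.6) = 1960.47·e^0.468 = 3130.47.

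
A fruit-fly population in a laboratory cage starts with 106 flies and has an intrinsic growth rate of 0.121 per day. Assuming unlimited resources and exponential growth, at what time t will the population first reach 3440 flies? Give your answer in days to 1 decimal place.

Set N₀·e^(rt) = 3440: e^(0.121·t) = 3440/106 = 32.453.
0.121·t = ln(32.453) = 3.4798, so t = 3.4798/0.121 = 28.759.

28.8 days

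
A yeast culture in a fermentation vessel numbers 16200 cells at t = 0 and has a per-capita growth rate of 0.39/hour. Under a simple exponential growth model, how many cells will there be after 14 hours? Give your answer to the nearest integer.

3808578 cells

N(t) = N₀·e^(rt) = 16200 × e^(0.39×14) = 16200 × e^5.46.
e^5.46 ≈ 235.1, so N ≈ 16200 × 235.1 = 3.808578×10^6.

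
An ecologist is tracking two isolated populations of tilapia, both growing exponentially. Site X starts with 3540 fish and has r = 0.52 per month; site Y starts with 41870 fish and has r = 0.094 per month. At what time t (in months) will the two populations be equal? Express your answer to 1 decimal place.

5.8 months

Set 3540·e^(0.52t) = 41870·e^(0.094t).
e^((0.52 − 0.094)t) = 41870/3540 → e^(0.426·t) = 11.828.
0.426·t = ln(11.828) = 2.4704, so t = 2.4704/0.426 = 5.7992.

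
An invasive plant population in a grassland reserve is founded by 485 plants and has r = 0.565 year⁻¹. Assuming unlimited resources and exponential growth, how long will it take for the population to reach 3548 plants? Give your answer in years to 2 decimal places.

3.52 years

Set N₀·e^(rt) = 3548: e^(0.565·t) = 3548/485 = 7.3155.
0.565·t = ln(7.3155) = 1.99, so t = 1.99/0.565 = 3.5221.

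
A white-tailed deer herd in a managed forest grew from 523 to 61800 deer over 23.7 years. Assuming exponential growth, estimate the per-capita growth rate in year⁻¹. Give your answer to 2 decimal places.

0.20 per year

From N(t) = N₀·e^(rt): e^(r·23.7) = 61800/523 = 118.16.
r·23.7 = ln(118.16) = 4.7721, so r = 4.7721/23.7 = 0.20135.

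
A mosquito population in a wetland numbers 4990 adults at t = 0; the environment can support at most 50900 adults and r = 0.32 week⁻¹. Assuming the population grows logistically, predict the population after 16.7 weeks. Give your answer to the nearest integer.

48757 adults

A = (K − N₀)/N₀ = (50900 − 4990)/4990 = 9.2004.
N(t) = K/(1 + A·e^(−rt)) = 50900/(1 + 9.2004×e^(−0.32×16.7)).
e^(−5.344) = 0.0047767; denominator = 1 + 9.2004×0.0047767 = 1.0439.
N = 50900/1.0439 = 48757.2.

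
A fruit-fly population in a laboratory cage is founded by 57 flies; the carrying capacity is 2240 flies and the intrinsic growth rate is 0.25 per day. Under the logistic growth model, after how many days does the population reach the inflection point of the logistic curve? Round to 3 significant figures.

Logistic growth is fastest at N = K/2 = 1120.
A = (K − N₀)/N₀ = 38.298. Set K/(1 + A·e^(−rt)) = K/2 → A·e^(−rt) = 1.
e^(−0.25t) = 1/38.298 = 0.0261109, so t = ln(38.298)/0.25 = 3.6454/0.25 = 14.582.

14.6 days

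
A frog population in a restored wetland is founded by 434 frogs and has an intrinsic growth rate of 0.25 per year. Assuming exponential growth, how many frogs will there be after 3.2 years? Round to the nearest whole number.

N(t) = N₀·e^(rt) = 434 × e^(0.25×3.2) = 434 × e^0.8.
e^0.8 ≈ 2.2255, so N ≈ 434 × 2.2255 = 965.885.

966 frogs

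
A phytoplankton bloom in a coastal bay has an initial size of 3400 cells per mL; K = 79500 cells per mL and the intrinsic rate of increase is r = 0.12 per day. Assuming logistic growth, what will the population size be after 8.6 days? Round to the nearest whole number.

8858 cells per mL

A = (K − N₀)/N₀ = (79500 − 3400)/3400 = 22.382.
N(t) = K/(1 + A·e^(−rt)) = 79500/(1 + 22.382×e^(−0.12×8.6)).
e^(−1.032) = 0.35629; denominator = 1 + 22.382×0.35629 = 8.9747.
N = 79500/8.9747 = 8858.24.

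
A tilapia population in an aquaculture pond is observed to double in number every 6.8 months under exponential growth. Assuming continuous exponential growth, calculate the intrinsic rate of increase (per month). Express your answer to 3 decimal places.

0.102 per month

r = ln(2)/t_d = 0.6931/6.8 = 0.10193.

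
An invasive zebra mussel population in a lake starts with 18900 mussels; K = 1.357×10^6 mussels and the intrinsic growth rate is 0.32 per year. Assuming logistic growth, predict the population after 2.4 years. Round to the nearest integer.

A = (K − N₀)/N₀ = (1.357×10^6 − 18900)/18900 = 70.799.
N(t) = K/(1 + A·e^(−rt)) = 1.357×10^6/(1 + 70.799×e^(−0.32×2.4)).
e^(−0.768) = 0.46394; denominator = 1 + 70.799×0.46394 = 33.846.
N = 1.357×10^6/33.846 = 40092.8.

40093 mussels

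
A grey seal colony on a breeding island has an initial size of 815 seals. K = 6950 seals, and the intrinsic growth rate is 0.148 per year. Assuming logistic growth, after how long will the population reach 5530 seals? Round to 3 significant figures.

22.8 years

A = (K − N₀)/N₀ = (6950 − 815)/815 = 7.5276.
Solve 6950/(1 + 7.5276·e^(−0.148t)) = 5530: 1 + 7.5276·e^(−0.148t) = 1.2568, so e^(−0.148t) = 0.0341119.
−0.148·t = ln(0.0341119) = -3.3781, so t = 3.3781/0.148 = 22.825.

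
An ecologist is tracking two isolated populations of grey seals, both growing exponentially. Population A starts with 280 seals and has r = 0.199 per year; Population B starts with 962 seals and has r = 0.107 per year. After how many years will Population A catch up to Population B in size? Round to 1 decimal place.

Set 280·e^(0.199t) = 962·e^(0.107t).
e^((0.199 − 0.107)t) = 962/280 → e^(0.092·t) = 3.4357.
0.092·t = ln(3.4357) = 1.2342, so t = 1.2342/0.092 = 13.415.

13.4 years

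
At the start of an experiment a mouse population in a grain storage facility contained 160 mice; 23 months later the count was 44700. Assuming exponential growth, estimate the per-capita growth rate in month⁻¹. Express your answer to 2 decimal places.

From N(t) = N₀·e^(rt): e^(r·23) = 44700/160 = 279.38.
r·23 = ln(279.38) = 5.6326, so r = 5.6326/23 = 0.24489.

0.24 per month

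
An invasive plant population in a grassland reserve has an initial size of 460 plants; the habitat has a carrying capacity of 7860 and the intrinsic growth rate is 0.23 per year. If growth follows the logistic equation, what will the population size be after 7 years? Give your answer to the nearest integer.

A = (K − N₀)/N₀ = (7860 − 460)/460 = 16.087.
N(t) = K/(1 + A·e^(−rt)) = 7860/(1 + 16.087×e^(−0.23×7)).
e^(−1.61) = 0.19989; denominator = 1 + 16.087×0.19989 = 4.2156.
N = 7860/4.2156 = 1864.51.

1865 plants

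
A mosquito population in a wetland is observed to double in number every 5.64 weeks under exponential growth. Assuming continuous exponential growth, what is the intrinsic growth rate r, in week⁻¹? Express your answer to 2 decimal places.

r = ln(2)/t_d = 0.6931/5.64 = 0.1229.

0.12 per week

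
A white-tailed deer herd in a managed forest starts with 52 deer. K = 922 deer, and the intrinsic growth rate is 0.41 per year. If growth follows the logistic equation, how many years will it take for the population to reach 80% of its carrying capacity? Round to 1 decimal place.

10.3 years

A = (K − N₀)/N₀ = (922 − 52)/52 = 16.731.
Solve 922/(1 + 16.731·e^(−0.41t)) = 737.6: 1 + 16.731·e^(−0.41t) = 1.25, so e^(−0.41t) = 0.0149425.
−0.41·t = ln(0.0149425) = -4.2035, so t = 4.2035/0.41 = 10.253.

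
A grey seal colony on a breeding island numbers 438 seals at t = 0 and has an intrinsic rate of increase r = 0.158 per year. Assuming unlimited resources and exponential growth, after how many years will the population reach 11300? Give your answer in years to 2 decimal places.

Set N₀·e^(rt) = 11300: e^(0.158·t) = 11300/438 = 25.799.
0.158·t = ln(25.799) = 3.2503, so t = 3.2503/0.158 = 20.572.

20.57 years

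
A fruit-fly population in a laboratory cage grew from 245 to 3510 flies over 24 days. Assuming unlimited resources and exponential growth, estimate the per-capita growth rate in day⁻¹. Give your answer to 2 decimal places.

From N(t) = N₀·e^(rt): e^(r·24) = 3510/245 = 14.327.
r·24 = ln(14.327) = 2.6621, so r = 2.6621/24 = 0.11092.

0.11 per day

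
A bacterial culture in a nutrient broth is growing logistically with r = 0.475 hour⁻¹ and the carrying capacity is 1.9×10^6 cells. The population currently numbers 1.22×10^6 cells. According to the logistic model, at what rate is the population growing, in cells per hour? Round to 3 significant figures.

dN/dt = rN(1 − N/K) = 0.475 × 1.22×10^6 × (1 − 1.22×10^6/1.9×10^6).
1 − 1.22×10^6/1.9×10^6 = 0.35789; dN/dt = 0.475 × 1.22×10^6 × 0.35789 = 2.074×10^5.

207000 cells per hour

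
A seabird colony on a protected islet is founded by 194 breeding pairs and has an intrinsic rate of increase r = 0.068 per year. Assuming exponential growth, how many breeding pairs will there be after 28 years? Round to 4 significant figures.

1302 breeding pairs

N(t) = N₀·e^(rt) = 194 × e^(0.068×28) = 194 × e^1.904.
e^1.904 ≈ 6.7127, so N ≈ 194 × 6.7127 = 1302.26.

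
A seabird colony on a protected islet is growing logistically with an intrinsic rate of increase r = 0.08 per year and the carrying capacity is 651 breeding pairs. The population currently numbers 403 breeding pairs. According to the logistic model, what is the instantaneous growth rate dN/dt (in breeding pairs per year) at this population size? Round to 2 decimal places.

dN/dt = rN(1 − N/K) = 0.08 × 403 × (1 − 403/651).
1 − 403/651 = 0.38095; dN/dt = 0.08 × 403 × 0.38095 = 12.282.

12.28 breeding pairs per year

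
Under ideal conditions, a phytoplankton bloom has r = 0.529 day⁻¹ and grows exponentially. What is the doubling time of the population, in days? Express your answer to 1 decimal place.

Doubling time t_d = ln(2)/r = 0.6931/0.529 = 1.3103.

1.3 days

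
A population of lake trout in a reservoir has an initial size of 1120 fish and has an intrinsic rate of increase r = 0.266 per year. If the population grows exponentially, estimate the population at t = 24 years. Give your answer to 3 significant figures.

663000 fish

N(t) = N₀·e^(rt) = 1120 × e^(0.266×24) = 1120 × e^6.384.
e^6.384 ≈ 592.29, so N ≈ 1120 × 592.29 = 663367.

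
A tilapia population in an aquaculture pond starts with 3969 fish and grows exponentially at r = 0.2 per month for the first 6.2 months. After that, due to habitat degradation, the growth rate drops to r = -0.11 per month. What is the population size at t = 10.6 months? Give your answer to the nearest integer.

8453 fish

Phase 1: N(6.2) = 3969·e^(0.2×6.2) = 3969·e^1.24 = 13715.3.
Phase 2 runs for 10.6 − 6.2 = 4.4 months at r = -0.11.
N(10.6) = 13715.3·e^(-0.11×4.4) = 13715.3·e^-0.484 = 8452.94.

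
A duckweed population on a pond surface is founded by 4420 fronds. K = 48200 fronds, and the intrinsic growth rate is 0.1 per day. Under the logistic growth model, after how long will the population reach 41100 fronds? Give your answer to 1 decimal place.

A = (K − N₀)/N₀ = (48200 − 4420)/4420 = 9.905.
Solve 48200/(1 + 9.905·e^(−0.1t)) = 41100: 1 + 9.905·e^(−0.1t) = 1.1727, so e^(−0.1t) = 0.0174407.
−0.1·t = ln(0.0174407) = -4.049, so t = 4.049/0.1 = 40.49.

40.5 days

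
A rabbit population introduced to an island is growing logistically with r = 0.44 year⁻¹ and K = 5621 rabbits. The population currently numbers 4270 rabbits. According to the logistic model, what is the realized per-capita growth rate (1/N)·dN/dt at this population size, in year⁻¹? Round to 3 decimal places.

(1/N)·dN/dt = r(1 − N/K) = 0.44 × (1 − 4270/5621).
= 0.44 × 0.24035 = 0.10575.

0.106 per year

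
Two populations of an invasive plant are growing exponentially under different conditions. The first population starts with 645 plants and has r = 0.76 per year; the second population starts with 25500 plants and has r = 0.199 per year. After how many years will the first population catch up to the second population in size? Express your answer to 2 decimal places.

6.55 years

Set 645·e^(0.76t) = 25500·e^(0.199t).
e^((0.76 − 0.199)t) = 25500/645 → e^(0.561·t) = 39.535.
0.561·t = ln(39.535) = 3.6772, so t = 3.6772/0.561 = 6.5547.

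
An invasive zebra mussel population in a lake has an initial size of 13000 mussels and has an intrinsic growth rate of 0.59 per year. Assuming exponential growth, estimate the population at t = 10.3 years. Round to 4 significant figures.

5664000 mussels

N(t) = N₀·e^(rt) = 13000 × e^(0.59×10.3) = 13000 × e^6.077.
e^6.077 ≈ 435.72, so N ≈ 13000 × 435.72 = 5.664361×10^6.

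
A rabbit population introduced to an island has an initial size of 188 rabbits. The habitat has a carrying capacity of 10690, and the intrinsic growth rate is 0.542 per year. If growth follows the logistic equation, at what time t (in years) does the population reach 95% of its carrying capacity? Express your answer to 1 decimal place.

12.9 years

A = (K − N₀)/N₀ = (10690 − 188)/188 = 55.862.
Solve 10690/(1 + 55.862·e^(−0.542t)) = 10155.5: 1 + 55.862·e^(−0.542t) = 1.0526, so e^(−0.542t) = 0.000942176.
−0.542·t = ln(0.000942176) = -6.9673, so t = 6.9673/0.542 = 12.855.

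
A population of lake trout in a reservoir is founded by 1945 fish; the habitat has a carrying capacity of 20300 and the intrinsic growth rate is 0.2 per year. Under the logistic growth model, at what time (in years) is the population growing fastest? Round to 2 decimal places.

11.22 years

Logistic growth is fastest at N = K/2 = 10150.
A = (K − N₀)/N₀ = 9.437. Set K/(1 + A·e^(−rt)) = K/2 → A·e^(−rt) = 1.
e^(−0.2t) = 1/9.437 = 0.105966, so t = ln(9.437)/0.2 = 2.2446/0.2 = 11.223.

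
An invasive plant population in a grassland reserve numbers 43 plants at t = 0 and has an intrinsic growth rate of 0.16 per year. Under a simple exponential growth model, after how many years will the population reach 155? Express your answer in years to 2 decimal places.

Set N₀·e^(rt) = 155: e^(0.16·t) = 155/43 = 3.6047.
0.16·t = ln(3.6047) = 1.2822, so t = 1.2822/0.16 = 8.0139.

8.01 years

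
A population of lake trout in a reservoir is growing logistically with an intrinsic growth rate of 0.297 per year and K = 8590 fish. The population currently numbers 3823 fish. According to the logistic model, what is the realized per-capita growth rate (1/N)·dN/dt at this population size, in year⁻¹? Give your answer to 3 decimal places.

(1/N)·dN/dt = r(1 − N/K) = 0.297 × (1 − 3823/8590).
= 0.297 × 0.55495 = 0.16482.

0.165 per year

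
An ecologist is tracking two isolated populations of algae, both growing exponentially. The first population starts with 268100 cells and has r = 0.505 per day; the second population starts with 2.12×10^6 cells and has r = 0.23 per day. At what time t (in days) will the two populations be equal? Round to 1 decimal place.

7.5 days

Set 268100·e^(0.505t) = 2.12×10^6·e^(0.23t).
e^((0.505 − 0.23)t) = 2.12×10^6/268100 → e^(0.275·t) = 7.9075.
0.275·t = ln(7.9075) = 2.0678, so t = 2.0678/0.275 = 7.5193.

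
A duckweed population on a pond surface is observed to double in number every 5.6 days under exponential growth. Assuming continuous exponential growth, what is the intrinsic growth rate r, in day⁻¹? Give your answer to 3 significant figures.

r = ln(2)/t_d = 0.6931/5.6 = 0.12378.

0.124 per day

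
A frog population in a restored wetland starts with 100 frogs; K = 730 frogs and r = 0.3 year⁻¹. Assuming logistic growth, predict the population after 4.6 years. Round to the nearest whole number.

282 frogs

A = (K − N₀)/N₀ = (730 − 100)/100 = 6.3.
N(t) = K/(1 + A·e^(−rt)) = 730/(1 + 6.3×e^(−0.3×4.6)).
e^(−1.38) = 0.25158; denominator = 1 + 6.3×0.25158 = 2.5849.
N = 730/2.5849 = 282.404.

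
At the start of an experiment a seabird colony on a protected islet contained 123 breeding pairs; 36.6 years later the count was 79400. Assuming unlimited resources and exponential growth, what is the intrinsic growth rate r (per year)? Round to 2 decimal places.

0.18 per year

From N(t) = N₀·e^(rt): e^(r·36.6) = 79400/123 = 645.53.
r·36.6 = ln(645.53) = 6.4701, so r = 6.4701/36.6 = 0.17678.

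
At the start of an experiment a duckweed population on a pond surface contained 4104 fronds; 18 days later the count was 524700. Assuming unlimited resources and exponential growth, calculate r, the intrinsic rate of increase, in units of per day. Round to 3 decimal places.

0.269 per day

From N(t) = N₀·e^(rt): e^(r·18) = 524700/4104 = 127.85.
r·18 = ln(127.85) = 4.8509, so r = 4.8509/18 = 0.26949.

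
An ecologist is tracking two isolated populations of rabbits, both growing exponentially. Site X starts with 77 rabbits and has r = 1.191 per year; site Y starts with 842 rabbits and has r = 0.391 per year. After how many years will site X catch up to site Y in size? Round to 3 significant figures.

Set 77·e^(1.191t) = 842·e^(0.391t).
e^((1.191 − 0.391)t) = 842/77 → e^(0.8·t) = 10.935.
0.8·t = ln(10.935) = 2.392, so t = 2.392/0.8 = 2.99.

2.99 years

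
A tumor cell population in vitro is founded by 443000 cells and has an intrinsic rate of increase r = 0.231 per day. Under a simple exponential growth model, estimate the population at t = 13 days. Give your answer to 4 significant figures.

N(t) = N₀·e^(rt) = 443000 × e^(0.231×13) = 443000 × e^3.003.
e^3.003 ≈ 20.146, so N ≈ 443000 × 20.146 = 8.924627×10^6.

8925000 cells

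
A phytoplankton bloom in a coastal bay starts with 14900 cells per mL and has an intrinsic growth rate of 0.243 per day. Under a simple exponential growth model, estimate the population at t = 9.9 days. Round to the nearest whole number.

N(t) = N₀·e^(rt) = 14900 × e^(0.243×9.9) = 14900 × e^2.406.
e^2.406 ≈ 11.086, so N ≈ 14900 × 11.086 = 165184.

165184 cells per mL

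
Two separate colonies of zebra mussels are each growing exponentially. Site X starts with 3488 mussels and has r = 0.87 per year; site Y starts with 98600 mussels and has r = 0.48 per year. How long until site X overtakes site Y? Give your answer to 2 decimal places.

8.57 years

Set 3488·e^(0.87t) = 98600·e^(0.48t).
e^((0.87 − 0.48)t) = 98600/3488 → e^(0.39·t) = 28.268.
0.39·t = ln(28.268) = 3.3417, so t = 3.3417/0.39 = 8.5686.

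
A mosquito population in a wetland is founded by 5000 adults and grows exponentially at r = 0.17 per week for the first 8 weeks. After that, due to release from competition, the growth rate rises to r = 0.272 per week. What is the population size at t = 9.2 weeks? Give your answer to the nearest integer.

27000 adults

Phase 1: N(8) = 5000·e^(0.17×8) = 5000·e^1.36 = 19481.
Phase 2 runs for 9.2 − 8 = 1.2 weeks at r = 0.272.
N(9.2) = 19481·e^(0.272×1.2) = 19481·e^0.3264 = 27000.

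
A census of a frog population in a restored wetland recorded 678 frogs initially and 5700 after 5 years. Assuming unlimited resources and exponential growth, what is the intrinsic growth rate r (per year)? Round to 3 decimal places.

0.426 per year

From N(t) = N₀·e^(rt): e^(r·5) = 5700/678 = 8.4071.
r·5 = ln(8.4071) = 2.1291, so r = 2.1291/5 = 0.42581.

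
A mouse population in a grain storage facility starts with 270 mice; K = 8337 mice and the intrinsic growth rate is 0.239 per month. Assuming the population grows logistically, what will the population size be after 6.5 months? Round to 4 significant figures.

1139 mice

A = (K − N₀)/N₀ = (8337 − 270)/270 = 29.878.
N(t) = K/(1 + A·e^(−rt)) = 8337/(1 + 29.878×e^(−0.239×6.5)).
e^(−1.553) = 0.21151; denominator = 1 + 29.878×0.21151 = 7.3193.
N = 8337/7.3193 = 1139.04.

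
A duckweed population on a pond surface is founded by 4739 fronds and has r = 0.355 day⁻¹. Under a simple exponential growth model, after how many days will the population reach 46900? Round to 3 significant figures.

6.46 days

Set N₀·e^(rt) = 46900: e^(0.355·t) = 46900/4739 = 9.8966.
0.355·t = ln(9.8966) = 2.2922, so t = 2.2922/0.355 = 6.4569.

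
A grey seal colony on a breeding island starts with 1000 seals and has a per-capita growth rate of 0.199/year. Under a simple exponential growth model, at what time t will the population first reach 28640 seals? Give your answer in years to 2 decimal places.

Set N₀·e^(rt) = 28640: e^(0.199·t) = 28640/1000 = 28.64.
0.199·t = ln(28.64) = 3.3548, so t = 3.3548/0.199 = 16.858.

16.86 years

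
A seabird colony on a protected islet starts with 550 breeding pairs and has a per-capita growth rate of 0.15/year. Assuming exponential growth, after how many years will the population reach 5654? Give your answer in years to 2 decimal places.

15.53 years

Set N₀·e^(rt) = 5654: e^(0.15·t) = 5654/550 = 10.28.
0.15·t = ln(10.28) = 2.3302, so t = 2.3302/0.15 = 15.535.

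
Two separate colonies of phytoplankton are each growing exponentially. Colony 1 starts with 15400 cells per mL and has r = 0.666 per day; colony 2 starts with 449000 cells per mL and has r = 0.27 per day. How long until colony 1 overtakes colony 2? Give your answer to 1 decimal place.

8.5 days

Set 15400·e^(0.666t) = 449000·e^(0.27t).
e^((0.666 − 0.27)t) = 449000/15400 → e^(0.396·t) = 29.156.
0.396·t = ln(29.156) = 3.3727, so t = 3.3727/0.396 = 8.5168.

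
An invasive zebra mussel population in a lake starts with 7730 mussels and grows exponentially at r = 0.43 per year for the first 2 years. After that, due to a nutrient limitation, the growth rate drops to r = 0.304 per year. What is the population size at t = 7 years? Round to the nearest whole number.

83522 mussels

Phase 1: N(2) = 7730·e^(0.43×2) = 7730·e^0.86 = 18267.2.
Phase 2 runs for 7 − 2 = 5 years at r = 0.304.
N(7) = 18267.2·e^(0.304×5) = 18267.2·e^1.52 = 83521.9.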